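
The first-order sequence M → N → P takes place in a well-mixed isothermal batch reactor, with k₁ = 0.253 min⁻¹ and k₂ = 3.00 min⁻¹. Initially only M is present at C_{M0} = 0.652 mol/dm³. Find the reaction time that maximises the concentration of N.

0.900 min

Setting dC_N/dt = 0 gives t_opt = ln(k₂/k₁)/(k₂−k₁).
= ln(3.00/0.253)/(3.00−0.253) = ln(11.86)/2.747 = 2.473/2.747 = 0.900 min.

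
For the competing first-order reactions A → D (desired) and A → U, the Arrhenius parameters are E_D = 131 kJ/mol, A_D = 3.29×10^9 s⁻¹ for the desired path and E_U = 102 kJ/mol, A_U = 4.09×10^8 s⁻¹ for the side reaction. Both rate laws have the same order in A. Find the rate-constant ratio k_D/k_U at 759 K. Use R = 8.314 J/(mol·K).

k_D/k_U = (A_D/A_U)·exp[−(E_D−E_U)/(RT)] = (A_D/A_U)·exp[(E_U−E_D)/(RT)].
(E_U−E_D)/(RT) = (102−131)×10³/(8.314×759) = -29000/6310 = -4.596.
k_D/k_U = (3.29×10^9/4.09×10^8)·exp(-4.596) = 8.044 × 0.01010 = 0.0812.
Since E_D > E_U, raising the temperature improves selectivity toward D.

0.0812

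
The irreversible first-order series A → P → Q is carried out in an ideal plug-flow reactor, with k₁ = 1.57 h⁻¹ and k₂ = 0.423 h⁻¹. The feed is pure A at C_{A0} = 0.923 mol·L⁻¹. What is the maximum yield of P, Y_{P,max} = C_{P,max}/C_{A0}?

0.617

For a first-order series the maximum intermediate yield is C_{P,max}/C_{A0} = (k₁/k₂)^[k₂/(k₂−k₁)].
= (1.57/0.423)^(0.423/(0.423−1.57)) = (3.712)^(-0.3688) = 0.6165.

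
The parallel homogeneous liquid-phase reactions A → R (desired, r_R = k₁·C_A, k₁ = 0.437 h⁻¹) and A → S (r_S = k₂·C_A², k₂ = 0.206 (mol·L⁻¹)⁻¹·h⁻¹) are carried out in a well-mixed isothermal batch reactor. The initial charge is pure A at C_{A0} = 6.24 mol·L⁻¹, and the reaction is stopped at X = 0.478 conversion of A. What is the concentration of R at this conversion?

C_A = C_{A0}(1−X) = 3.257 mol·L⁻¹.
Along a PFR/batch, dC_R/dC_A = −r_R/(r_R+r_S) = −k₁/(k₁+k₂·C_A).
Integrating from C_{A0} to C_A: C_R = (0.437/0.206)·ln[(0.437+0.206·6.24)/(0.437+0.206·3.26)] = 2.121·ln(1.722/1.108) = 0.9359 mol·L⁻¹.

0.936 mol·L⁻¹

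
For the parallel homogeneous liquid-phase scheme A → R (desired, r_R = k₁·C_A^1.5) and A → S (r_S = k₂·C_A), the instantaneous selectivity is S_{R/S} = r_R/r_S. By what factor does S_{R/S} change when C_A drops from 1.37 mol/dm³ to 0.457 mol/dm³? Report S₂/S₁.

0.578

S_{R/S} = (k₁/k₂)·C_A^0.5, so S₂/S₁ = (C_{A,2}/C_{A,1})^0.5.
= (0.457/1.37)^0.5 = (0.3336)^0.5 = 0.578.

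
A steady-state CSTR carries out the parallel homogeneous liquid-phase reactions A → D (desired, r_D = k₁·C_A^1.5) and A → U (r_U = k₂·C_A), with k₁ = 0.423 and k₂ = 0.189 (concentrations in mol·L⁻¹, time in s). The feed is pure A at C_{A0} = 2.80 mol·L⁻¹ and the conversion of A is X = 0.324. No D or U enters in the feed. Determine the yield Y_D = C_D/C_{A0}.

Exit C_A = C_{A0}(1−X) = 2.80×0.676 = 1.893 mol·L⁻¹.
Rates in a CSTR are evaluated at the outlet concentration: r_D = 0.423×1.893^1.5 = 1.102, r_U = 0.189×1.893 = 0.3577.
Fraction of consumed A going to D: r_D/(r_D+r_U) = 0.7549.
C_D = 0.7549·C_{A0}·X = 0.7549×2.80×0.324 = 0.685 mol·L⁻¹; Y_D = C_D/C_{A0} = 0.245.

0.245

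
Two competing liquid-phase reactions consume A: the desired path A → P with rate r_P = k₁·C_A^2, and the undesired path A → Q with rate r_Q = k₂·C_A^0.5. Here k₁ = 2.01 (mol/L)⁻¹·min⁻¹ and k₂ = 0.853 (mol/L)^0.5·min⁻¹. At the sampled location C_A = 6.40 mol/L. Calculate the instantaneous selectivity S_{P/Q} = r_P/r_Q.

38.2

S_{P/Q} = r_P/r_Q = (k₁·C_A^2)/(k₂·C_A^0.5) = (k₁/k₂)·C_A^1.5.
= (2.01×6.400^2) / (0.853×6.400^0.5) = 82.33/2.158 = 38.2.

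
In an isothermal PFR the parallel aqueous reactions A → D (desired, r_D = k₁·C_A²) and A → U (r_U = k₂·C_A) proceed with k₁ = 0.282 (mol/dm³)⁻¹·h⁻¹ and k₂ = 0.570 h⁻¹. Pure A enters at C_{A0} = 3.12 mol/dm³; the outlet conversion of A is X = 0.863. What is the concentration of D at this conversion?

C_A = C_{A0}(1−X) = 0.4274 mol/dm³.
Along a PFR/batch, dC_U/dC_A = −r_U/(r_D+r_U) = −k₂/(k₂+k₁·C_A).
Integrating from C_{A0} to C_A: C_U = (0.570/0.282)·ln[(0.570+0.282·3.12)/(0.570+0.282·0.427)] = 2.021·ln(1.450/0.6905) = 1.499 mol/dm³.
Then C_D = (C_{A0}−C_A) − C_U = 2.693 − 1.499 = 1.193 mol/dm³.

1.19 mol/dm³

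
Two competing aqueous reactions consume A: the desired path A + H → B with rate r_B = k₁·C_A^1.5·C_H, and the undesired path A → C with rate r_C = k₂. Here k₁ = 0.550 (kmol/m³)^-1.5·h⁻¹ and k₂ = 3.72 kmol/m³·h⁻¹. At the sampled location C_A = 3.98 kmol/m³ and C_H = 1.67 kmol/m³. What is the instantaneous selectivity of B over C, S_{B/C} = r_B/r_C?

1.96

S_{B/C} = r_B/r_C = (k₁·C_A^1.5·C_H)/(k₂) = (k₁/k₂)·C_A^1.5·C_H.
= (0.550×3.980^1.5×1.670) / (3.72) = 7.293/3.720 = 1.96.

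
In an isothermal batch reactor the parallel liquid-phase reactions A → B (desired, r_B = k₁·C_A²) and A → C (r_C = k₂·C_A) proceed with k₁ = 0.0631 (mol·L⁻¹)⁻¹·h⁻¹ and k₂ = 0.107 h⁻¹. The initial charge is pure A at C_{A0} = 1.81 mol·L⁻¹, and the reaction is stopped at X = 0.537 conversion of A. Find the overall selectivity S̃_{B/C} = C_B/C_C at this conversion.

C_A = C_{A0}(1−X) = 0.8380 mol·L⁻¹.
Along a PFR/batch, dC_C/dC_A = −r_C/(r_B+r_C) = −k₂/(k₂+k₁·C_A).
Integrating from C_{A0} to C_A: C_C = (0.107/0.0631)·ln[(0.107+0.0631·1.81)/(0.107+0.0631·0.838)] = 1.696·ln(0.2212/0.1599) = 0.5506 mol·L⁻¹.
Then C_B = (C_{A0}−C_A) − C_C = 0.9720 − 0.5506 = 0.4214 mol·L⁻¹.
S̃_{B/C} = C_B/C_C = 0.4214/0.5506 = 0.765.

0.765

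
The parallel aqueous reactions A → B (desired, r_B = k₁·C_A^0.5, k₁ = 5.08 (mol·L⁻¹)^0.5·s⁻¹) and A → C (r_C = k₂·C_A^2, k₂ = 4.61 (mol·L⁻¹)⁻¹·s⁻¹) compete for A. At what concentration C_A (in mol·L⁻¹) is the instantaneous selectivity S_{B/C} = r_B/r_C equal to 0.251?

S_{B/C} = (k₁/k₂)·C_A^-1.5 ⇒ C_A = (S·k₂/k₁)^(1/(-1.5)).
= (0.251×4.61/5.08)^(-0.6667) = (0.2278)^(-0.6667) = 2.68 mol·L⁻¹.

2.68 mol·L⁻¹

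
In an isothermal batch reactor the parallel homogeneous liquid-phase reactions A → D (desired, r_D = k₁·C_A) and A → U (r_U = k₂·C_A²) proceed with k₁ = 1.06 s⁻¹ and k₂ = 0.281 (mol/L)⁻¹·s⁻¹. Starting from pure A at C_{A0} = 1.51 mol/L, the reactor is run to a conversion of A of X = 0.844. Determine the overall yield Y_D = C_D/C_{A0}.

0.690

C_A = C_{A0}(1−X) = 0.2356 mol/L.
Along a PFR/batch, dC_D/dC_A = −r_D/(r_D+r_U) = −k₁/(k₁+k₂·C_A).
Integrating from C_{A0} to C_A: C_D = (1.06/0.281)·ln[(1.06+0.281·1.51)/(1.06+0.281·0.236)] = 3.772·ln(1.484/1.126) = 1.042 mol/L.
Y_D = C_D/C_{A0} = 1.042/1.51 = 0.690.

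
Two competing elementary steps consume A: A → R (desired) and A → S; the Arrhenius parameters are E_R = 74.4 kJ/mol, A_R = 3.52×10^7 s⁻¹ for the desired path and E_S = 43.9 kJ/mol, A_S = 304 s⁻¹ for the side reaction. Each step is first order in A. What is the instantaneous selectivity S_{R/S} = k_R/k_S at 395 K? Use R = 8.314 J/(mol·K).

With equal orders, S_{R/S} = k_R/k_S = (A_R/A_S)·exp[(E_S−E_R)/(RT)].
(E_S−E_R)/(RT) = (43.9−74.4)×10³/(8.314×395) = -30500/3284 = -9.287.
k_R/k_S = (3.52×10^7/304)·exp(-9.287) = 1.158×10^5 × 9.259×10^-5 = 10.7.

10.7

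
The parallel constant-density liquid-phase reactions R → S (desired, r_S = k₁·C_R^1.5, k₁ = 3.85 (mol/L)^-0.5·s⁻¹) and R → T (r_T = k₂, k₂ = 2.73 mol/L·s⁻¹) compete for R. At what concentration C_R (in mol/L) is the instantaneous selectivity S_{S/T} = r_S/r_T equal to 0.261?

S_{S/T} = (k₁/k₂)·C_R^1.5 ⇒ C_R = (S·k₂/k₁)^(1/1.5).
= (0.261×2.73/3.85)^(0.6667) = (0.1851)^(0.6667) = 0.325 mol/L.

0.325 mol/L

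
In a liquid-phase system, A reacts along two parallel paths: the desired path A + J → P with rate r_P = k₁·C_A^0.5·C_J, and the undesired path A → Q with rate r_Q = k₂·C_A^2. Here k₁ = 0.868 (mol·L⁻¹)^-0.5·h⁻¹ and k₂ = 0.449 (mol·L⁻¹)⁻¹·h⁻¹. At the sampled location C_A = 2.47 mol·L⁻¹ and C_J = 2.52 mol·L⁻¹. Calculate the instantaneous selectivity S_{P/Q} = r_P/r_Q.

1.25

S_{P/Q} = r_P/r_Q = (k₁·C_A^0.5·C_J)/(k₂·C_A^2) = (k₁/k₂)·C_A^-1.5·C_J.
= (0.868×2.470^0.5×2.520) / (0.449×2.470^2) = 3.438/2.739 = 1.25.
The undesired path is higher order in A, so low C_A (CSTR or dilute feed) favours P.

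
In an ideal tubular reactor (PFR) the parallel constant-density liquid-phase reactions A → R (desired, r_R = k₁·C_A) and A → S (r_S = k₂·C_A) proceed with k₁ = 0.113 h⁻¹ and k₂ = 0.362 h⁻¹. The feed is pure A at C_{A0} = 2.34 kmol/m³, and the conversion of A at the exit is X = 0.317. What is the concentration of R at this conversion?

0.176 kmol/m³

C_A = C_{A0}(1−X) = 1.598 kmol/m³.
Both paths are first order in A, so the instantaneous fraction to R is constant: dC_R/d(−C_A) = k₁/(k₁+k₂) = 0.2379.
C_R = 0.2379·(C_{A0}−C_A) = 0.2379×0.7418 = 0.176 kmol/m³.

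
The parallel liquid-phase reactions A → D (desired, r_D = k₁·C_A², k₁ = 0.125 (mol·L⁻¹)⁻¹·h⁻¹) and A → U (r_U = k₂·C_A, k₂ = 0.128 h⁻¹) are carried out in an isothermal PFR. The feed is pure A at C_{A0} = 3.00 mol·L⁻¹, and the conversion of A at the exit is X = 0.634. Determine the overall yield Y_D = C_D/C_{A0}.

0.416

C_A = C_{A0}(1−X) = 1.098 mol·L⁻¹.
Along a PFR/batch, dC_U/dC_A = −r_U/(r_D+r_U) = −k₂/(k₂+k₁·C_A).
Integrating from C_{A0} to C_A: C_U = (0.128/0.125)·ln[(0.128+0.125·3.00)/(0.128+0.125·1.10)] = 1.024·ln(0.5030/0.2652) = 0.6553 mol·L⁻¹.
Then C_D = (C_{A0}−C_A) − C_U = 1.902 − 0.6553 = 1.247 mol·L⁻¹.
Y_D = C_D/C_{A0} = 1.247/3.00 = 0.416.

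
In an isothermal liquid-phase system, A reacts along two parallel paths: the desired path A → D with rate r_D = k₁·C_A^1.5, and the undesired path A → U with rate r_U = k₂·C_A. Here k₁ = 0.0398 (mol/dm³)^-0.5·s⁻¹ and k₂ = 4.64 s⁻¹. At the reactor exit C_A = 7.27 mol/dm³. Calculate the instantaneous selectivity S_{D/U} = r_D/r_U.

0.0231

S_{D/U} = r_D/r_U = (k₁·C_A^1.5)/(k₂·C_A) = (k₁/k₂)·C_A^0.5.
= (0.0398×7.270^1.5) / (4.64×7.270) = 0.7802/33.73 = 0.0231.
Since the desired path is higher order in A, keeping C_A high (PFR or concentrated feed) favours D.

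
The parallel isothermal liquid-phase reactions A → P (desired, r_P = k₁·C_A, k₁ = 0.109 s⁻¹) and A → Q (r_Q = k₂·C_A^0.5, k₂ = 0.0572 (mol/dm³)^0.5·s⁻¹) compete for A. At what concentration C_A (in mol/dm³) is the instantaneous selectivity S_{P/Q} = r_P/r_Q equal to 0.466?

0.0598 mol/dm³

S_{P/Q} = (k₁/k₂)·C_A^0.5 ⇒ C_A = (S·k₂/k₁)^(2).
= (0.466×0.0572/0.109)^(2) = (0.2445)^(2) = 0.0598 mol/dm³.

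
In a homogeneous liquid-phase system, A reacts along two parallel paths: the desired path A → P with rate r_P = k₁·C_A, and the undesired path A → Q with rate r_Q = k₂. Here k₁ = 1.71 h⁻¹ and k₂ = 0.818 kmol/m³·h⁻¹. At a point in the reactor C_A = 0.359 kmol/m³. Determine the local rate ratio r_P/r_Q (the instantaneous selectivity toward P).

0.750

S_{P/Q} = r_P/r_Q = (k₁·C_A)/(k₂) = (k₁/k₂)·C_A.
= (1.71×0.3590) / (0.818) = 0.6139/0.8180 = 0.750.
Since the desired path is higher order in A, keeping C_A high (PFR or concentrated feed) favours P.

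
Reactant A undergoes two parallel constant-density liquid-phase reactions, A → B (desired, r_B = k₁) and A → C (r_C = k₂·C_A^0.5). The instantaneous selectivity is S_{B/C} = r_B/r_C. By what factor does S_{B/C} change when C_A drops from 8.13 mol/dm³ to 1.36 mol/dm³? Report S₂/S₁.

2.44

S_{B/C} = (k₁/k₂)·C_A^-0.5, so S₂/S₁ = (C_{A,2}/C_{A,1})^-0.5.
= (1.36/8.13)^(-0.5) = (0.1673)^(-0.5) = 2.44.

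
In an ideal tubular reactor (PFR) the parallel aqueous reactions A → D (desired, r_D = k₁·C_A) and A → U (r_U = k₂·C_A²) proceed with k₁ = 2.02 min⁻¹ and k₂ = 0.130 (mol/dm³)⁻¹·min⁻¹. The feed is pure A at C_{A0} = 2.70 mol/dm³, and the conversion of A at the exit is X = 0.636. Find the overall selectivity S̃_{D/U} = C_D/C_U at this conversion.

C_A = C_{A0}(1−X) = 0.9828 mol/dm³.
Along a PFR/batch, dC_D/dC_A = −r_D/(r_D+r_U) = −k₁/(k₁+k₂·C_A).
Integrating from C_{A0} to C_A: C_D = (2.02/0.130)·ln[(2.02+0.130·2.70)/(2.02+0.130·0.983)] = 15.54·ln(2.371/2.148) = 1.537 mol/dm³.
C_U = (C_{A0}−C_A)−C_D = 0.1807 mol/dm³; S̃_{D/U} = 1.537/0.1807 = 8.50.

8.50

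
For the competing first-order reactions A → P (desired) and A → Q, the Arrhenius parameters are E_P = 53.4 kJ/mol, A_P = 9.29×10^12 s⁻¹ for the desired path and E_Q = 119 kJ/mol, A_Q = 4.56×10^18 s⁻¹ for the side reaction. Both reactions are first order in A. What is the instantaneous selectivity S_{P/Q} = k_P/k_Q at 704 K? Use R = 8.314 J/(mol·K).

0.150

k_P/k_Q = (A_P/A_Q)·exp[−(E_P−E_Q)/(RT)] = (A_P/A_Q)·exp[(E_Q−E_P)/(RT)].
(E_Q−E_P)/(RT) = (119−53.4)×10³/(8.314×704) = 65600/5853 = 11.21.
k_P/k_Q = (9.29×10^12/4.56×10^18)·exp(11.21) = 2.037×10^-6 × 73705 = 0.150.
Since E_P < E_Q, lowering the temperature improves selectivity toward P.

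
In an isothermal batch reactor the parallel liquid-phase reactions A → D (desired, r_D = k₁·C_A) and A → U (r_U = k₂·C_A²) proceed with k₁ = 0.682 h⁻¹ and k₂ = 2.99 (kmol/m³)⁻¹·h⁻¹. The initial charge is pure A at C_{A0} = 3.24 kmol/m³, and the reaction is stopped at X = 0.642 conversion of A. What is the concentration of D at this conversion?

0.209 kmol/m³

C_A = C_{A0}(1−X) = 1.160 kmol/m³.
Along a PFR/batch, dC_D/dC_A = −r_D/(r_D+r_U) = −k₁/(k₁+k₂·C_A).
Integrating from C_{A0} to C_A: C_D = (0.682/2.99)·ln[(0.682+2.99·3.24)/(0.682+2.99·1.16)] = 0.2281·ln(10.37/4.150) = 0.2089 kmol/m³.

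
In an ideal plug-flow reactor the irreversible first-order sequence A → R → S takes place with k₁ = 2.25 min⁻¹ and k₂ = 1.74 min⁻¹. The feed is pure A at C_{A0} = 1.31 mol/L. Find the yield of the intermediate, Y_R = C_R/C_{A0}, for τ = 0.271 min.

0.355

The intermediate concentration in a first-order A→B→C sequence is C_R = k₁C_{A0}(e^(−k₁τ) − e^(−k₂τ))/(k₂−k₁).
e^(−k₁τ) = e^(−2.25×0.271) = e^(−0.6098) = 0.5435; e^(−k₂τ) = e^(−0.4715) = 0.6240.
C_R = 2.25×1.31/(1.74−2.25) × (0.5435−0.6240) = (-5.779)×(-0.08055) = 0.4656 mol/L.
Y_R = C_R/C_{A0} = 0.4656/1.31 = 0.355.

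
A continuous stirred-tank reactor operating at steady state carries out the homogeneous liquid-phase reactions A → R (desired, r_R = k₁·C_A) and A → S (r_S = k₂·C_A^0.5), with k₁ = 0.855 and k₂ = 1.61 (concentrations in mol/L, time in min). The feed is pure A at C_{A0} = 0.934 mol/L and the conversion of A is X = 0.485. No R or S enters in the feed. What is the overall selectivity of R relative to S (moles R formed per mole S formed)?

Exit C_A = C_{A0}(1−X) = 0.934×0.515 = 0.4810 mol/L.
In a CSTR the entire volume is at exit conditions, so r_R = 0.855×0.4810 = 0.4113 and r_S = 1.61×0.4810^0.5 = 1.117.
Overall selectivity = C_R/C_S = r_Rτ/(r_Sτ) = r_R/r_S = 0.368.

0.368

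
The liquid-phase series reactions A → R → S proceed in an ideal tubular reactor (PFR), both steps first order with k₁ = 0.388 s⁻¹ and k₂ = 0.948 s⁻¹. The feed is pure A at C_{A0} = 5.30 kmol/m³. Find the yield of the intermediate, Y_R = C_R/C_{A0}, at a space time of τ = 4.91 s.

Solving the coupled first-order balances gives C_R(τ) = [k₁/(k₂−k₁)]·C_{A0}·(e^(−k₁τ) − e^(−k₂τ)).
e^(−k₁τ) = e^(−0.388×4.91) = e^(−1.905) = 0.1488; e^(−k₂τ) = e^(−4.655) = 0.009517.
C_R = 0.388×5.30/(0.948−0.388) × (0.1488−0.009517) = 3.672×0.1393 = 0.5115 kmol/m³.
Y_R = C_R/C_{A0} = 0.5115/5.30 = 0.0965.

0.0965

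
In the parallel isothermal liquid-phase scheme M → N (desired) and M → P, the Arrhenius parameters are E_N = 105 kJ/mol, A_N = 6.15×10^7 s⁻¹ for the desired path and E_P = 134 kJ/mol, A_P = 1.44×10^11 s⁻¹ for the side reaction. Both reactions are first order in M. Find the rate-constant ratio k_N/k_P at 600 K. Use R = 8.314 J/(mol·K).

0.143

Since both paths have the same order in M, the concentration cancels and S_{N/P} = k_N/k_P = (A_N/A_P)·exp[(E_P−E_N)/(RT)].
(E_P−E_N)/(RT) = (134−105)×10³/(8.314×600) = 29000/4988 = 5.813.
k_N/k_P = (6.15×10^7/1.44×10^11)·exp(5.813) = 4.271×10^-4 × 334.8 = 0.143.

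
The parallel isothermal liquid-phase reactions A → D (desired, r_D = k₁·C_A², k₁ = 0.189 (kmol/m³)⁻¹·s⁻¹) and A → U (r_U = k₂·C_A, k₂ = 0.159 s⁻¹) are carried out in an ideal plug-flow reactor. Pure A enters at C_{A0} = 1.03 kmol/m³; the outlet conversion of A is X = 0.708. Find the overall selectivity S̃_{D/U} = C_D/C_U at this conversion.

C_A = C_{A0}(1−X) = 0.3008 kmol/m³.
Along a PFR/batch, dC_U/dC_A = −r_U/(r_D+r_U) = −k₂/(k₂+k₁·C_A).
Integrating from C_{A0} to C_A: C_U = (0.159/0.189)·ln[(0.159+0.189·1.03)/(0.159+0.189·0.301)] = 0.8413·ln(0.3537/0.2158) = 0.4154 kmol/m³.
Then C_D = (C_{A0}−C_A) − C_U = 0.7292 − 0.4154 = 0.3138 kmol/m³.
S̃_{D/U} = C_D/C_U = 0.3138/0.4154 = 0.755.

0.755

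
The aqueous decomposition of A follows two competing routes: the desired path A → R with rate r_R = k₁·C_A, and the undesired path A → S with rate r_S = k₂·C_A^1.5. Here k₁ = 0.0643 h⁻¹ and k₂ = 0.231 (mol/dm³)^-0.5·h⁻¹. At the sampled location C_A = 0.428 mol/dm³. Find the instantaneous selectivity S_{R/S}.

S_{R/S} = r_R/r_S = (k₁·C_A)/(k₂·C_A^1.5) = (k₁/k₂)·C_A^-0.5.
= (0.0643×0.4280) / (0.231×0.4280^1.5) = 0.02752/0.06468 = 0.425.
The undesired path is higher order in A, so low C_A (CSTR or dilute feed) favours R.

0.425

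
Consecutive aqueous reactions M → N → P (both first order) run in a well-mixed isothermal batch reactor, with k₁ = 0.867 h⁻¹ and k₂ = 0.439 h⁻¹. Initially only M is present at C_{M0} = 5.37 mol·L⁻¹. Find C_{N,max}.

For a first-order series the maximum intermediate yield is C_{N,max}/C_{M0} = (k₁/k₂)^[k₂/(k₂−k₁)].
= (0.867/0.439)^(0.439/(0.439−0.867)) = (1.975)^(-1.026) = 0.4976.
C_{N,max} = 0.4976×5.37 = 2.67 mol·L⁻¹.

2.67 mol·L⁻¹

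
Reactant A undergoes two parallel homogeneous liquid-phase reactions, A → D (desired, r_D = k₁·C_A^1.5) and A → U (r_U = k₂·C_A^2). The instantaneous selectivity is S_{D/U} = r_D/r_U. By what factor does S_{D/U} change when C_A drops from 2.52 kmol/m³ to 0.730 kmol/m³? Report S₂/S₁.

S_{D/U} = (k₁/k₂)·C_A^-0.5, so S₂/S₁ = (C_{A,2}/C_{A,1})^-0.5.
= (0.730/2.52)^(-0.5) = (0.2897)^(-0.5) = 1.86.

1.86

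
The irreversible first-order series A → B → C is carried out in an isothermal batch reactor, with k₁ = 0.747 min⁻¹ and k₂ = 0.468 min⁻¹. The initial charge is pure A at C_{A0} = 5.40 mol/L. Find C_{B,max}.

For a first-order series the maximum intermediate yield is C_{B,max}/C_{A0} = (k₁/k₂)^[k₂/(k₂−k₁)].
= (0.747/0.468)^(0.468/(0.468−0.747)) = (1.596)^(-1.677) = 0.4564.
C_{B,max} = 0.4564×5.40 = 2.46 mol/L.

2.46 mol/L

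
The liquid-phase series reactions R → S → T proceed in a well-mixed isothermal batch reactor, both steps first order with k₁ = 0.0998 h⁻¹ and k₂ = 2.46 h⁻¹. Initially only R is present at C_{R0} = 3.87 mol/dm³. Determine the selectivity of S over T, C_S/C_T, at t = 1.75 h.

0.279

For first-order series with pure R initially, C_S(t) = k₁C_{R0}/(k₂−k₁)·(e^(−k₁t) − e^(−k₂t)).
e^(−k₁t) = e^(−0.0998×1.75) = e^(−0.1746) = 0.8398; e^(−k₂t) = e^(−4.305) = 0.01350.
C_S = 0.0998×3.87/(2.46−0.0998) × (0.8398−0.01350) = 0.1636×0.8262 = 0.1352 mol/dm³.
C_R = C_{R0}e^(−k₁t) = 3.250 mol/dm³, so C_T = C_{R0}−C_R−C_S = 0.4850 mol/dm³; C_S/C_T = 0.279.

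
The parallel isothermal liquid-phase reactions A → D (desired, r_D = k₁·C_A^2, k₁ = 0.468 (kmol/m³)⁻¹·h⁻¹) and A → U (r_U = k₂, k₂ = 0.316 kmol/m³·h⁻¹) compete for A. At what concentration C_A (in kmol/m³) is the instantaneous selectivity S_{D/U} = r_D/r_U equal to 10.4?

S_{D/U} = (k₁/k₂)·C_A^2 ⇒ C_A = (S·k₂/k₁)^(0.5).
= (10.4×0.316/0.468)^(0.5) = (7.022)^(0.5) = 2.65 kmol/m³.

2.65 kmol/m³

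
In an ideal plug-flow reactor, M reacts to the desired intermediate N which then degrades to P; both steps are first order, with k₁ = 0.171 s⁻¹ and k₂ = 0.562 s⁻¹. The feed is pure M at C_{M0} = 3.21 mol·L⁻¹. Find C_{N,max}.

Evaluating C_N at τ_opt = ln(k₂/k₁)/(k₂−k₁) gives C_{N,max}/C_{M0} = (k₁/k₂)^[k₂/(k₂−k₁)].
= (0.171/0.562)^(0.562/(0.562−0.171)) = (0.3043)^(1.437) = 0.1808.
C_{N,max} = 0.1808×3.21 = 0.580 mol·L⁻¹.

0.580 mol·L⁻¹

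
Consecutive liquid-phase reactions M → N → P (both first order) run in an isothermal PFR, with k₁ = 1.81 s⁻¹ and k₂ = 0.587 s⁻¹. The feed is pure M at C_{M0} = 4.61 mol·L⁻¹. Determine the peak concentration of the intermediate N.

Evaluating C_N at τ_opt = ln(k₂/k₁)/(k₂−k₁) gives C_{N,max}/C_{M0} = (k₁/k₂)^[k₂/(k₂−k₁)].
= (1.81/0.587)^(0.587/(0.587−1.81)) = (3.083)^(-0.4800) = 0.5825.
C_{N,max} = 0.5825×4.61 = 2.69 mol·L⁻¹.

2.69 mol·L⁻¹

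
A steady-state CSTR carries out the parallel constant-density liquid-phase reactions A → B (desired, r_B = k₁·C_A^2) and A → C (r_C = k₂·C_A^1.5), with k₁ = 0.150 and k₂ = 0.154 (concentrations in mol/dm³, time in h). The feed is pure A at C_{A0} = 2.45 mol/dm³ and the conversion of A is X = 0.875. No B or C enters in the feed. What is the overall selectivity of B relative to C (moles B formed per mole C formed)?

0.539

Exit C_A = C_{A0}(1−X) = 2.45×0.125 = 0.3063 mol/dm³.
Rates in a CSTR are evaluated at the outlet concentration: r_B = 0.150×0.3063^2 = 0.01407, r_C = 0.154×0.3063^1.5 = 0.02610.
Overall selectivity = C_B/C_C = r_Bτ/(r_Cτ) = r_B/r_C = 0.539.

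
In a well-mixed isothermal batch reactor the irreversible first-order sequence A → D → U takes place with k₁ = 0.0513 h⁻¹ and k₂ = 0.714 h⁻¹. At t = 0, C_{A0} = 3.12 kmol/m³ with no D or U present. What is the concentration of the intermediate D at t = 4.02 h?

Solving the coupled first-order balances gives C_D(t) = [k₁/(k₂−k₁)]·C_{A0}·(e^(−k₁t) − e^(−k₂t)).
e^(−k₁t) = e^(−0.0513×4.02) = e^(−0.2062) = 0.8136; e^(−k₂t) = e^(−2.870) = 0.05668.
C_D = 0.0513×3.12/(0.714−0.0513) × (0.8136−0.05668) = 0.2415×0.7570 = 0.1828 kmol/m³.

0.183 kmol/m³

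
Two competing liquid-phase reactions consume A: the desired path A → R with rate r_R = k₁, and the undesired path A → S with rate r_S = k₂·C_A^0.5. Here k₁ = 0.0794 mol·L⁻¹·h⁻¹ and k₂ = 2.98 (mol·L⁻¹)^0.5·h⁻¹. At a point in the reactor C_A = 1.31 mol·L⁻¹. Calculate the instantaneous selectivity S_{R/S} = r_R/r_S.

S_{R/S} = r_R/r_S = (k₁)/(k₂·C_A^0.5) = (k₁/k₂)·C_A^-0.5.
= (0.0794) / (2.98×1.310^0.5) = 0.07940/3.411 = 0.0233.

0.0233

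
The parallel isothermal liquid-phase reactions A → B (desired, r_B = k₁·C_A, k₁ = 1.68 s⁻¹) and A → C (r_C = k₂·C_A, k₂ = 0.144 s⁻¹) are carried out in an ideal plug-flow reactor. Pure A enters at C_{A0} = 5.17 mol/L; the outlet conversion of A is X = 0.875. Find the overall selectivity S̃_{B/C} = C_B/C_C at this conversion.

C_A = C_{A0}(1−X) = 0.6462 mol/L.
Both paths are first order in A, so the instantaneous fraction to B is constant: dC_B/d(−C_A) = k₁/(k₁+k₂) = 0.9211.
C_B = 0.9211·(C_{A0}−C_A) = 0.9211×4.524 = 4.17 mol/L.
C_C = (C_{A0}−C_A)−C_B = 0.3571 mol/L; S̃_{B/C} = 4.167/0.3571 = 11.7.

11.7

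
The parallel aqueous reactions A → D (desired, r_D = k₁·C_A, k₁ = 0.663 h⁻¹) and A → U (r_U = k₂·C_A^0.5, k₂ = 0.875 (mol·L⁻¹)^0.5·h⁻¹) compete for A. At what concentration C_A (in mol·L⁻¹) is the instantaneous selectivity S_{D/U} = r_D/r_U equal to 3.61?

22.7 mol·L⁻¹

S_{D/U} = (k₁/k₂)·C_A^0.5 ⇒ C_A = (S·k₂/k₁)^(2).
= (3.61×0.875/0.663)^(2) = (4.764)^(2) = 22.7 mol·L⁻¹.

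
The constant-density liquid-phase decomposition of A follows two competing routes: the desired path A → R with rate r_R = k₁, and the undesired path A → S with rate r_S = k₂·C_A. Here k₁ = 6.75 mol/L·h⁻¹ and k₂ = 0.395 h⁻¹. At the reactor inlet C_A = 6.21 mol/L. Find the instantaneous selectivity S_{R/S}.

2.75

S_{R/S} = r_R/r_S = (k₁)/(k₂·C_A) = (k₁/k₂)·C_A⁻¹.
= (6.75) / (0.395×6.210) = 6.750/2.453 = 2.75.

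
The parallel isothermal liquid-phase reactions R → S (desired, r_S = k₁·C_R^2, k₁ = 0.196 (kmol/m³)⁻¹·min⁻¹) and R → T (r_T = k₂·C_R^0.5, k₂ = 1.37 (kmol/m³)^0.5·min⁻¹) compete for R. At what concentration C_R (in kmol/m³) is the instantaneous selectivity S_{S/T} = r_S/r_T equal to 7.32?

13.8 kmol/m³

S_{S/T} = (k₁/k₂)·C_R^1.5 ⇒ C_R = (S·k₂/k₁)^(1/1.5).
= (7.32×1.37/0.196)^(0.6667) = (51.17)^(0.6667) = 13.8 kmol/m³.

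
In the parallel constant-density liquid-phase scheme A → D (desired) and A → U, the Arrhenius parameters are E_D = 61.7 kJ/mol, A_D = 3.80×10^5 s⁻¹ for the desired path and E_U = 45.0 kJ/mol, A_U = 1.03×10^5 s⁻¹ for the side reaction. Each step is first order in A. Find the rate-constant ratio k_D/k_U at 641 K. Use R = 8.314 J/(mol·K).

0.161

With equal orders, S_{D/U} = k_D/k_U = (A_D/A_U)·exp[(E_U−E_D)/(RT)].
(E_U−E_D)/(RT) = (45.0−61.7)×10³/(8.314×641) = -16700/5329 = -3.134.
k_D/k_U = (3.80×10^5/1.03×10^5)·exp(-3.134) = 3.689 × 0.04356 = 0.161.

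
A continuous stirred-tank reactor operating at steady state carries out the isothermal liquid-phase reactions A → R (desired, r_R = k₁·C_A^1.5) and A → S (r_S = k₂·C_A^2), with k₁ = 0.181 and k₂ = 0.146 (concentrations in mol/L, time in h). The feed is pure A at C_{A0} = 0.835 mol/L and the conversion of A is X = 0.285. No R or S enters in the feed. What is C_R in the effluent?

0.147 mol/L

Exit C_A = C_{A0}(1−X) = 0.835×0.715 = 0.5970 mol/L.
A CSTR operates uniformly at the exit composition, giving r_R = 0.08350 and r_S = 0.05204 (each k·C_A^n at C_A = 0.5970).
Fraction of consumed A going to R: r_R/(r_R+r_S) = 0.6160.
C_R = 0.6160·C_{A0}·X = 0.6160×0.835×0.285 = 0.147 mol/L.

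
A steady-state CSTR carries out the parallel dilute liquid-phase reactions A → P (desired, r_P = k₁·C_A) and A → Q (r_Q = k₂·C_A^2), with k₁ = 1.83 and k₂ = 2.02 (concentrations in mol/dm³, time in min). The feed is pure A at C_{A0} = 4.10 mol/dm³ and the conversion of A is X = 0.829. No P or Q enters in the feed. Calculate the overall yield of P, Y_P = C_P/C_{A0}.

0.467

Exit C_A = C_{A0}(1−X) = 4.10×0.171 = 0.7011 mol/dm³.
A CSTR operates uniformly at the exit composition, giving r_P = 1.283 and r_Q = 0.9929 (each k·C_A^n at C_A = 0.7011).
Fraction of consumed A going to P: r_P/(r_P+r_Q) = 0.5637.
C_P = 0.5637·C_{A0}·X = 0.5637×4.10×0.829 = 1.92 mol/dm³; Y_P = C_P/C_{A0} = 0.467.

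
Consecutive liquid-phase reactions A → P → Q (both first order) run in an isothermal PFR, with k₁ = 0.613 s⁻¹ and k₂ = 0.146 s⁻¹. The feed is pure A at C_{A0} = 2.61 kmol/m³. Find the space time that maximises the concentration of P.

Setting dC_P/dτ = 0 gives τ_opt = ln(k₂/k₁)/(k₂−k₁).
= ln(0.146/0.613)/(0.146−0.613) = ln(0.2382)/-0.4670 = -1.435/-0.4670 = 3.07 s.

3.07 s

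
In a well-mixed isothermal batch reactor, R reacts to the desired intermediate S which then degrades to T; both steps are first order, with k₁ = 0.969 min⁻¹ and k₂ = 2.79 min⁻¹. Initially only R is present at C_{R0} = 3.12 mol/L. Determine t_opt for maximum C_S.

For first-order series the maximum of C_S occurs at t_opt = ln(k₂/k₁)/(k₂−k₁).
= ln(2.79/0.969)/(2.79−0.969) = ln(2.879)/1.821 = 1.058/1.821 = 0.581 min.

0.581 min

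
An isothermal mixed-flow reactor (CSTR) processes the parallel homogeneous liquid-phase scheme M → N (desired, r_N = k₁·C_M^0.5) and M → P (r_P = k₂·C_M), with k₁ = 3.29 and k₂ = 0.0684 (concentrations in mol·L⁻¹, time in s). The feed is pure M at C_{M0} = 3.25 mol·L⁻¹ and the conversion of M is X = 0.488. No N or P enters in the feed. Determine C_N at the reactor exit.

1.54 mol·L⁻¹

Exit C_M = C_{M0}(1−X) = 3.25×0.512 = 1.664 mol·L⁻¹.
In a CSTR the entire volume is at exit conditions, so r_N = 3.29×1.664^0.5 = 4.244 and r_P = 0.0684×1.664 = 0.1138.
Fraction of consumed M going to N: r_N/(r_N+r_P) = 0.9739.
C_N = 0.9739·C_{M0}·X = 0.9739×3.25×0.488 = 1.54 mol·L⁻¹.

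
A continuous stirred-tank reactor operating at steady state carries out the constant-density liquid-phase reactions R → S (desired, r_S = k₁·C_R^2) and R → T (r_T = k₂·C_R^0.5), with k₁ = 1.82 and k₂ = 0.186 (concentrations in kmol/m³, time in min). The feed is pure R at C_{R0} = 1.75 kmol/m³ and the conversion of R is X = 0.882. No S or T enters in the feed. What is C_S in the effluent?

Exit C_R = C_{R0}(1−X) = 1.75×0.118 = 0.2065 kmol/m³.
A CSTR operates uniformly at the exit composition, giving r_S = 0.07761 and r_T = 0.08452 (each k·C_R^n at C_R = 0.2065).
Fraction of consumed R going to S: r_S/(r_S+r_T) = 0.4787.
C_S = 0.4787·C_{R0}·X = 0.4787×1.75×0.882 = 0.739 kmol/m³.

0.739 kmol/m³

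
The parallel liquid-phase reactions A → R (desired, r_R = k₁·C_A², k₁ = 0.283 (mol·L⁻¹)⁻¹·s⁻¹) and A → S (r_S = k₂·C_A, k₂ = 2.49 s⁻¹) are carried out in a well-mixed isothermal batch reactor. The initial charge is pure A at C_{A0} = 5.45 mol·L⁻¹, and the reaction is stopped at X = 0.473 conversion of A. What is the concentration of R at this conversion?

0.822 mol·L⁻¹

C_A = C_{A0}(1−X) = 2.872 mol·L⁻¹.
Along a PFR/batch, dC_S/dC_A = −r_S/(r_R+r_S) = −k₂/(k₂+k₁·C_A).
Integrating from C_{A0} to C_A: C_S = (2.49/0.283)·ln[(2.49+0.283·5.45)/(2.49+0.283·2.87)] = 8.799·ln(4.032/3.303) = 1.756 mol·L⁻¹.
Then C_R = (C_{A0}−C_A) − C_S = 2.578 − 1.756 = 0.8219 mol·L⁻¹.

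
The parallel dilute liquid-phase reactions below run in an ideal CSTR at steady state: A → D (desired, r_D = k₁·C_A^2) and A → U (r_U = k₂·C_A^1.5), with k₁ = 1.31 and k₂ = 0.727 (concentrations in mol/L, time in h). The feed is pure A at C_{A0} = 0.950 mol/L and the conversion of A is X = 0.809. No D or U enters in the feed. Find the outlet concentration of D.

0.334 mol/L

Exit C_A = C_{A0}(1−X) = 0.950×0.191 = 0.1814 mol/L.
A CSTR operates uniformly at the exit composition, giving r_D = 0.04313 and r_U = 0.05619 (each k·C_A^n at C_A = 0.1814).
Fraction of consumed A going to D: r_D/(r_D+r_U) = 0.4343.
C_D = 0.4343·C_{A0}·X = 0.4343×0.950×0.809 = 0.334 mol/L.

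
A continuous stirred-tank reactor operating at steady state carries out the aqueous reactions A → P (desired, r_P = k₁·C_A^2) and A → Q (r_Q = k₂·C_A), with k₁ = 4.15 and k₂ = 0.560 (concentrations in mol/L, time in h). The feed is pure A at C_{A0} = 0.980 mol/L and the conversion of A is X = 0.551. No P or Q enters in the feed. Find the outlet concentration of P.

Exit C_A = C_{A0}(1−X) = 0.980×0.449 = 0.4400 mol/L.
Rates in a CSTR are evaluated at the outlet concentration: r_P = 4.15×0.4400^2 = 0.8035, r_Q = 0.560×0.4400 = 0.2464.
Fraction of consumed A going to P: r_P/(r_P+r_Q) = 0.7653.
C_P = 0.7653·C_{A0}·X = 0.7653×0.980×0.551 = 0.413 mol/L.

0.413 mol/L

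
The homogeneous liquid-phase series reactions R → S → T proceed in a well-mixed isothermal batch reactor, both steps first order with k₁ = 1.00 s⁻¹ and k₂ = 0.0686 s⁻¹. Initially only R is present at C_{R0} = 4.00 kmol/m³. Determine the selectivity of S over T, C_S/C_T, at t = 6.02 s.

2.44

The intermediate concentration in a first-order A→B→C sequence is C_S = k₁C_{R0}(e^(−k₁t) − e^(−k₂t))/(k₂−k₁).
e^(−k₁t) = e^(−1.00×6.02) = e^(−6.020) = 0.002430; e^(−k₂t) = e^(−0.4130) = 0.6617.
C_S = 1.00×4.00/(0.0686−1.00) × (0.002430−0.6617) = (-4.295)×(-0.6593) = 2.831 kmol/m³.
C_R = C_{R0}e^(−k₁t) = 0.009719 kmol/m³, so C_T = C_{R0}−C_R−C_S = 1.159 kmol/m³; C_S/C_T = 2.44.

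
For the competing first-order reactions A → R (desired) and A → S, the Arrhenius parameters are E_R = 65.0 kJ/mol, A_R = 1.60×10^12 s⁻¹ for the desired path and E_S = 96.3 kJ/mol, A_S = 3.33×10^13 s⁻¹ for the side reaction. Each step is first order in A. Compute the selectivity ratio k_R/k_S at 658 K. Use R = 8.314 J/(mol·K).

Since both paths have the same order in A, the concentration cancels and S_{R/S} = k_R/k_S = (A_R/A_S)·exp[(E_S−E_R)/(RT)].
(E_S−E_R)/(RT) = (96.3−65.0)×10³/(8.314×658) = 31300/5471 = 5.721.
k_R/k_S = (1.60×10^12/3.33×10^13)·exp(5.721) = 0.04805 × 305.4 = 14.7.
Since E_R < E_S, lowering the temperature improves selectivity toward R.

14.7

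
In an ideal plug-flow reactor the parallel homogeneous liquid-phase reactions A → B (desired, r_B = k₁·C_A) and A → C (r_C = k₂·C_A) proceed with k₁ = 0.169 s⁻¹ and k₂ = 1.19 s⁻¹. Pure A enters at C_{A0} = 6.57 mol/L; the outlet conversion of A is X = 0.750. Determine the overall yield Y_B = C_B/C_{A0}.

0.0933

C_A = C_{A0}(1−X) = 1.643 mol/L.
Both paths are first order in A, so the instantaneous fraction to B is constant: dC_B/d(−C_A) = k₁/(k₁+k₂) = 0.1244.
C_B = 0.1244·(C_{A0}−C_A) = 0.1244×4.928 = 0.613 mol/L.
Y_B = C_B/C_{A0} = 0.6128/6.57 = 0.0933.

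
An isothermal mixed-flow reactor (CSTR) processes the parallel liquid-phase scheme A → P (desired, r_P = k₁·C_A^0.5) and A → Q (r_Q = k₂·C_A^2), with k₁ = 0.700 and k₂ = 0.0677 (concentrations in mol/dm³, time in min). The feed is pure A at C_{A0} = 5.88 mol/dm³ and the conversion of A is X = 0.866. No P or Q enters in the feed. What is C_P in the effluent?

4.77 mol/dm³

Exit C_A = C_{A0}(1−X) = 5.88×0.134 = 0.7879 mol/dm³.
A CSTR operates uniformly at the exit composition, giving r_P = 0.6214 and r_Q = 0.04203 (each k·C_A^n at C_A = 0.7879).
Fraction of consumed A going to P: r_P/(r_P+r_Q) = 0.9366.
C_P = 0.9366·C_{A0}·X = 0.9366×5.88×0.866 = 4.77 mol/dm³.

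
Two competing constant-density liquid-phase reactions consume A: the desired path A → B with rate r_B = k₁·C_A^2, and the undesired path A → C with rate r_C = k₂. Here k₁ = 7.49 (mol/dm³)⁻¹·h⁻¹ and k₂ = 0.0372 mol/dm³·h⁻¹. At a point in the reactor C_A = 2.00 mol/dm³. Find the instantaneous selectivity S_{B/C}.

805

S_{B/C} = r_B/r_C = (k₁·C_A^2)/(k₂) = (k₁/k₂)·C_A^2.
= (7.49×2.000^2) / (0.0372) = 29.96/0.03720 = 805.
Since the desired path is higher order in A, keeping C_A high (PFR or concentrated feed) favours B.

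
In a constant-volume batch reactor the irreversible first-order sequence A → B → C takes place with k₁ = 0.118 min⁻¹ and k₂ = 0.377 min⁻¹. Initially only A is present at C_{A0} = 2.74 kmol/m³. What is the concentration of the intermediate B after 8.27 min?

The intermediate concentration in a first-order A→B→C sequence is C_B = k₁C_{A0}(e^(−k₁t) − e^(−k₂t))/(k₂−k₁).
e^(−k₁t) = e^(−0.118×8.27) = e^(−0.9759) = 0.3769; e^(−k₂t) = e^(−3.118) = 0.04425.
C_B = 0.118×2.74/(0.377−0.118) × (0.3769−0.04425) = 1.248×0.3326 = 0.4152 kmol/m³.

0.415 kmol/m³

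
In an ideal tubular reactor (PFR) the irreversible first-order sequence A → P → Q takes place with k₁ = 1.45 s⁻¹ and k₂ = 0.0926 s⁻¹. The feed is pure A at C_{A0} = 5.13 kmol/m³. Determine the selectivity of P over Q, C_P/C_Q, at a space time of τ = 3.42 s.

Solving the coupled first-order balances gives C_P(τ) = [k₁/(k₂−k₁)]·C_{A0}·(e^(−k₁τ) − e^(−k₂τ)).
e^(−k₁τ) = e^(−1.45×3.42) = e^(−4.959) = 0.007020; e^(−k₂τ) = e^(−0.3167) = 0.7286.
C_P = 1.45×5.13/(0.0926−1.45) × (0.007020−0.7286) = (-5.480)×(-0.7215) = 3.954 kmol/m³.
C_A = C_{A0}e^(−k₁τ) = 0.03601 kmol/m³, so C_Q = C_{A0}−C_A−C_P = 1.140 kmol/m³; C_P/C_Q = 3.47.

3.47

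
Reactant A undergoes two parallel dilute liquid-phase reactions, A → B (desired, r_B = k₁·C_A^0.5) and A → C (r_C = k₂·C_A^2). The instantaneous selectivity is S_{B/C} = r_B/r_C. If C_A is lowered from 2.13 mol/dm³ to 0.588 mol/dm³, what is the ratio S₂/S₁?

S_{B/C} = (k₁/k₂)·C_A^-1.5, so S₂/S₁ = (C_{A,2}/C_{A,1})^-1.5.
= (0.588/2.13)^(-1.5) = (0.2761)^(-1.5) = 6.89.
Selectivity toward B rises as C_A falls — low-concentration operation is favoured.

6.89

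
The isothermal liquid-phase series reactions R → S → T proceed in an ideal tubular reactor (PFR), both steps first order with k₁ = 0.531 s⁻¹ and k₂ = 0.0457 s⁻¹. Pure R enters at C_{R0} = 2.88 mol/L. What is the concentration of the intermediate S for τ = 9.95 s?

The intermediate concentration in a first-order A→B→C sequence is C_S = k₁C_{R0}(e^(−k₁τ) − e^(−k₂τ))/(k₂−k₁).
e^(−k₁τ) = e^(−0.531×9.95) = e^(−5.283) = 0.005075; e^(−k₂τ) = e^(−0.4547) = 0.6346.
C_S = 0.531×2.88/(0.0457−0.531) × (0.005075−0.6346) = (-3.151)×(-0.6296) = 1.984 mol/L.

1.98 mol/L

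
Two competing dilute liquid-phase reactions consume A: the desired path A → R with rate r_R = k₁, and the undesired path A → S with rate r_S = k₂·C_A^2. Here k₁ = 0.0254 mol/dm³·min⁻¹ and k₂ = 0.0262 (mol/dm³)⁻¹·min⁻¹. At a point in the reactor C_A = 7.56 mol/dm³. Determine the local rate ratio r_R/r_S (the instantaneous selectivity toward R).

0.0170

S_{R/S} = r_R/r_S = (k₁)/(k₂·C_A^2) = (k₁/k₂)·C_A^-2.
= (0.0254) / (0.0262×7.560^2) = 0.02540/1.497 = 0.0170.
The undesired path is higher order in A, so low C_A (CSTR or dilute feed) favours R.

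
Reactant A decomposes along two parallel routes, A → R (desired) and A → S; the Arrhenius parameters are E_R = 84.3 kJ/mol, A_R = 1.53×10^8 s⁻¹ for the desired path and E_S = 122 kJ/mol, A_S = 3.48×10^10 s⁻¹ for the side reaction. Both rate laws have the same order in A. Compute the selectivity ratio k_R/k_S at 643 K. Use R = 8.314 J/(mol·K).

5.08

With equal orders, S_{R/S} = k_R/k_S = (A_R/A_S)·exp[(E_S−E_R)/(RT)].
(E_S−E_R)/(RT) = (122−84.3)×10³/(8.314×643) = 37700/5346 = 7.052.
k_R/k_S = (1.53×10^8/3.48×10^10)·exp(7.052) = 0.004397 × 1155 = 5.08.
Since E_R < E_S, lowering the temperature improves selectivity toward R.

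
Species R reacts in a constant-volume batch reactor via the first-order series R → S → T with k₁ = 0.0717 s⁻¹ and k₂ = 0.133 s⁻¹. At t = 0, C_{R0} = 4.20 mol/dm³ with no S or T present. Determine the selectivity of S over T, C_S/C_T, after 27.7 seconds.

0.179

The intermediate concentration in a first-order A→B→C sequence is C_S = k₁C_{R0}(e^(−k₁t) − e^(−k₂t))/(k₂−k₁).
e^(−k₁t) = e^(−0.0717×27.7) = e^(−1.986) = 0.1372; e^(−k₂t) = e^(−3.684) = 0.02512.
C_S = 0.0717×4.20/(0.133−0.0717) × (0.1372−0.02512) = 4.913×0.1121 = 0.5508 mol/dm³.
C_R = C_{R0}e^(−k₁t) = 0.5764 mol/dm³, so C_T = C_{R0}−C_R−C_S = 3.073 mol/dm³; C_S/C_T = 0.179.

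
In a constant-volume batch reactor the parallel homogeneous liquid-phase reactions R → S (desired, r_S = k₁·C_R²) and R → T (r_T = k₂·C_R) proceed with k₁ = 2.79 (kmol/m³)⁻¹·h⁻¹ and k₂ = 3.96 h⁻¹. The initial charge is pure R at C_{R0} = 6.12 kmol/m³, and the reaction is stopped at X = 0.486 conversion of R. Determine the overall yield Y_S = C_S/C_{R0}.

0.370

C_R = C_{R0}(1−X) = 3.146 kmol/m³.
Along a PFR/batch, dC_T/dC_R = −r_T/(r_S+r_T) = −k₂/(k₂+k₁·C_R).
Integrating from C_{R0} to C_R: C_T = (3.96/2.79)·ln[(3.96+2.79·6.12)/(3.96+2.79·3.15)] = 1.419·ln(21.03/12.74) = 0.7121 kmol/m³.
Then C_S = (C_{R0}−C_R) − C_T = 2.974 − 0.7121 = 2.262 kmol/m³.
Y_S = C_S/C_{R0} = 2.262/6.12 = 0.370.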